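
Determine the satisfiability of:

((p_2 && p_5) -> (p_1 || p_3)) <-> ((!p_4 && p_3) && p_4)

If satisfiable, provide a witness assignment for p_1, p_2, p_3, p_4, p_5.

p_1: False, p_2: True, p_3: False, p_4: False, p_5: True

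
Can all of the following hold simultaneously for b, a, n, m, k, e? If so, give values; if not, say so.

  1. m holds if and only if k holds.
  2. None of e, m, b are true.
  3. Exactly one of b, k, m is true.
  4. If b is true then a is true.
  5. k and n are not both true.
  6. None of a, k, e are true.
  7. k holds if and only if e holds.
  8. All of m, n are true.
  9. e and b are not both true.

No satisfying assignment exists.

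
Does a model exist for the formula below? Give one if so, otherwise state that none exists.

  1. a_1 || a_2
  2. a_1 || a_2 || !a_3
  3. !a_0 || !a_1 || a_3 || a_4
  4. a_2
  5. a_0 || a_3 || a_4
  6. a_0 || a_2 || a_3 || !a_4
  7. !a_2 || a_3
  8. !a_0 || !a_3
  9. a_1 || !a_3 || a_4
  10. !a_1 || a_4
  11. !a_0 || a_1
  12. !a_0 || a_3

a_0=F, a_1=F, a_2=T, a_3=T, a_4=T

Unit clause (a_2) forces a_2 = True.
In (!a_2 || a_3) only a_3 is left, so a_3 = True.
In (!a_0 || !a_3) only !a_0 is left, so a_0 = False.
Set a_1 = False.
  then (a_1 || !a_3 || a_4) forces a_4 = True.
All clauses satisfied.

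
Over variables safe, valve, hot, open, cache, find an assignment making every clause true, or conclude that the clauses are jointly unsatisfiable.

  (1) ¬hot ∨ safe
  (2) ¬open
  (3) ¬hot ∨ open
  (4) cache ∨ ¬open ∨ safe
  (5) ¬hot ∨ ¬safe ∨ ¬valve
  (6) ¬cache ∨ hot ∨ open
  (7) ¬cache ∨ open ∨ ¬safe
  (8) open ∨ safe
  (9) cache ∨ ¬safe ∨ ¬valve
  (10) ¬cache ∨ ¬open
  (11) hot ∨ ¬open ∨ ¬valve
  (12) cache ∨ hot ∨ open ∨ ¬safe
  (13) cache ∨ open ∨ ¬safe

Unsatisfiable

Case open = True:
  Clause (¬open) is falsified — contradiction.
Case open = False:
  (¬hot ∨ open) forces hot = False.
  (¬cache ∨ hot ∨ open) forces cache = False.
  (open ∨ safe) forces safe = True.
  Clause (cache ∨ hot ∨ open ∨ ¬safe) is falsified — contradiction.
Both cases fail, so the formula is unsatisfiable.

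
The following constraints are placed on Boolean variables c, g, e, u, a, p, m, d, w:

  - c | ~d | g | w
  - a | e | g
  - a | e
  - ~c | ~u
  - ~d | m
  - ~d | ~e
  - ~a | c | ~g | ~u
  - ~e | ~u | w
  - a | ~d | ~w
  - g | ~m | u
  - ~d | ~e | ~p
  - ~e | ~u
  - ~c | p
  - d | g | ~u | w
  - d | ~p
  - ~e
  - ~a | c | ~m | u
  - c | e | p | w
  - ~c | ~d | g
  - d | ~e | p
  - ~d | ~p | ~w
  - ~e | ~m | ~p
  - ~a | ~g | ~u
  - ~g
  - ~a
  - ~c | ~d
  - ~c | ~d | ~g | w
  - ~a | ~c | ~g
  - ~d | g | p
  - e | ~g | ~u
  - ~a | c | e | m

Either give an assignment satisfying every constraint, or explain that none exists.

Unsatisfiable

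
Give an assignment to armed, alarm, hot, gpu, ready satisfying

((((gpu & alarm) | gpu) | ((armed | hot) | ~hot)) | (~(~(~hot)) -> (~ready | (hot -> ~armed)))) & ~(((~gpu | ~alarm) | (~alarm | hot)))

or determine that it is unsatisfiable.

armed = False; alarm = True; hot = False; gpu = True; ready = True

  (((gpu & alarm) | gpu) | ((armed | hot) | ~hot)) | (~(~(~hot)) -> (~ready | (hot -> ~armed))) = True
    ((gpu & alarm) | gpu) | ((armed | hot) | ~hot) = True
      (gpu & alarm) | gpu = True
        gpu & alarm = True
      (armed | hot) | ~hot = True
        armed | hot = False
        ~hot = True
    ~(~(~hot)) -> (~ready | (hot -> ~armed)) = True
      ~(~(~hot)) = True
        ~(~hot) = False
          ~hot = True
      ~ready | (hot -> ~armed) = True
        ~ready = False
        hot -> ~armed = True
          ~armed = True
  ~(((~gpu | ~alarm) | (~alarm | hot))) = True
    (~gpu | ~alarm) | (~alarm | hot) = False
      ~gpu | ~alarm = False
        ~gpu = False
        ~alarm = False
      ~alarm | hot = False
        ~alarm = False
Both conjuncts True, so the formula holds.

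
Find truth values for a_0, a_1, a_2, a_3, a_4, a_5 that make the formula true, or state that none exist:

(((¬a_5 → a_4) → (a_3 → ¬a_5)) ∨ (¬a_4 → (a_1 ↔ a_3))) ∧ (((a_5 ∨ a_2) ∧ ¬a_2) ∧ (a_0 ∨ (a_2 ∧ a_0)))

a_0=T, a_1=T, a_2=F, a_3=F, a_4=F, a_5=T

  ((¬a_5 → a_4) → (a_3 → ¬a_5)) ∨ (¬a_4 → (a_1 ↔ a_3)) = True
    (¬a_5 → a_4) → (a_3 → ¬a_5) = True
      ¬a_5 → a_4 = True
        ¬a_5 = False
      a_3 → ¬a_5 = True
        ¬a_5 = False
    ¬a_4 → (a_1 ↔ a_3) = False
      ¬a_4 = True
      a_1 ↔ a_3 = False
  ((a_5 ∨ a_2) ∧ ¬a_2) ∧ (a_0 ∨ (a_2 ∧ a_0)) = True
    (a_5 ∨ a_2) ∧ ¬a_2 = True
      a_5 ∨ a_2 = True
      ¬a_2 = True
    a_0 ∨ (a_2 ∧ a_0) = True
      a_2 ∧ a_0 = False
Both conjuncts True, so the formula holds.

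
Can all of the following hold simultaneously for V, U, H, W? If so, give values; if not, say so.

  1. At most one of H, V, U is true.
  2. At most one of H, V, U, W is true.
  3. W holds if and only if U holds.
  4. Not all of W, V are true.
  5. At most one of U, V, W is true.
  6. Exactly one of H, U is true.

V = False; U = False; H = True; W = False

  (1) {H, V, U}: 1 true — at most one ✓
  (2) {H, V, U, W}: 1 true — at most one ✓
  (3) W=F, U=F — same ✓
  (4) {W, V}: 0/2 true — not all ✓
  (5) {U, V, W}: 0 true — at most one ✓
  (6) {H, U}: 1 true — exactly one ✓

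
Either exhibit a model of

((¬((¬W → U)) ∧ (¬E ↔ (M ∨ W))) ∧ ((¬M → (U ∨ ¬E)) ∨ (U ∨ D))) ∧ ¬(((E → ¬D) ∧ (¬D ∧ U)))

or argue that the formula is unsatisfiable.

U = False, M = True, D = False, W = False, E = False

  (¬((¬W → U)) ∧ (¬E ↔ (M ∨ W))) ∧ ((¬M → (U ∨ ¬E)) ∨ (U ∨ D)) = True
    ¬((¬W → U)) ∧ (¬E ↔ (M ∨ W)) = True
      ¬((¬W → U)) = True
        ¬W → U = False
          ¬W = True
      ¬E ↔ (M ∨ W) = True
        ¬E = True
        M ∨ W = True
    (¬M → (U ∨ ¬E)) ∨ (U ∨ D) = True
      ¬M → (U ∨ ¬E) = True
        ¬M = False
        U ∨ ¬E = True
          ¬E = True
      U ∨ D = False
  ¬(((E → ¬D) ∧ (¬D ∧ U))) = True
    (E → ¬D) ∧ (¬D ∧ U) = False
      E → ¬D = True
        ¬D = True
      ¬D ∧ U = False
        ¬D = True
Both conjuncts True, so the formula holds.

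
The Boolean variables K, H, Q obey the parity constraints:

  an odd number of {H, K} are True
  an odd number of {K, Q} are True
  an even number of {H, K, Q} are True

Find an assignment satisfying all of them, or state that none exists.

K = False, H = True, Q = True

{H, K}: 1 true → odd ✓
{K, Q}: 1 true → odd ✓
{H, K, Q}: 2 true → even ✓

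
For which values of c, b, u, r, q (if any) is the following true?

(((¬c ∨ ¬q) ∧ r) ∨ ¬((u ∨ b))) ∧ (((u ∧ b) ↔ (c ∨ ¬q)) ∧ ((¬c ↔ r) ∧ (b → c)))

c = False, b = False, u = True, r = True, q = True

  ((¬c ∨ ¬q) ∧ r) ∨ ¬((u ∨ b)) = True
    (¬c ∨ ¬q) ∧ r = True
      ¬c ∨ ¬q = True
        ¬c = True
        ¬q = False
    ¬((u ∨ b)) = False
      u ∨ b = True
  ((u ∧ b) ↔ (c ∨ ¬q)) ∧ ((¬c ↔ r) ∧ (b → c)) = True
    (u ∧ b) ↔ (c ∨ ¬q) = True
      u ∧ b = False
      c ∨ ¬q = False
        ¬q = False
    (¬c ↔ r) ∧ (b → c) = True
      ¬c ↔ r = True
        ¬c = True
      b → c = True
Both conjuncts True, so the formula holds.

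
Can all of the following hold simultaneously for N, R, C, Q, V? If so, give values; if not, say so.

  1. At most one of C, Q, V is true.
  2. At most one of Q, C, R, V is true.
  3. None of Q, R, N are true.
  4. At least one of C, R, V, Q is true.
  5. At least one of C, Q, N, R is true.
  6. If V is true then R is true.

N = False, R = False, C = True, Q = False, V = False

  (1) {C, Q, V}: 1 true — at most one ✓
  (2) {Q, C, R, V}: 1 true — at most one ✓
  (3) {Q, R, N}: 0 true — none ✓
  (4) {C, R, V, Q}: 1 true — at least one ✓
  (5) {C, Q, N, R}: 1 true — at least one ✓
  (6) V=F ⇒ R: vacuous ✓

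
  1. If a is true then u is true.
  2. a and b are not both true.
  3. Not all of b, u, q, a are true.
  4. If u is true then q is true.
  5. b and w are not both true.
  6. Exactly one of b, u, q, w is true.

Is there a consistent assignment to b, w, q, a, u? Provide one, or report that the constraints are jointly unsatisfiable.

b = False, w = False, q = True, a = False, u = False

  (1) a=F ⇒ u: vacuous ✓
  (2) a=F, b=F — not both ✓
  (3) {b, u, q, a}: 1/4 true — not all ✓
  (4) u=F ⇒ q: vacuous ✓
  (5) b=F, w=F — not both ✓
  (6) {b, u, q, w}: 1 true — exactly one ✓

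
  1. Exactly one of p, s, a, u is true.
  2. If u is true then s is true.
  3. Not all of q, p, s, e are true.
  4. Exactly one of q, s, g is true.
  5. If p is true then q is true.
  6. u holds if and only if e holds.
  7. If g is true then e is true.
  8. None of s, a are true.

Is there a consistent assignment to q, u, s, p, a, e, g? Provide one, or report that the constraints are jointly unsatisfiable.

q: True, u: False, s: False, p: True, a: False, e: False, g: False

  (1) {p, s, a, u}: 1 true — exactly one ✓
  (2) u=F ⇒ s: vacuous ✓
  (3) {q, p, s, e}: 2/4 true — not all ✓
  (4) {q, s, g}: 1 true — exactly one ✓
  (5) p=T ⇒ q: T ✓
  (6) u=F, e=F — same ✓
  (7) g=F ⇒ e: vacuous ✓
  (8) {s, a}: 0 true — none ✓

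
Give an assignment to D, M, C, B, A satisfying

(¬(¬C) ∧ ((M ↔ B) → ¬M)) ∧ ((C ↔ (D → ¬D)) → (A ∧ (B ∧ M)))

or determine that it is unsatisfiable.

D = True; M = False; C = True; B = True; A = False

  ¬(¬C) ∧ ((M ↔ B) → ¬M) = True
    ¬(¬C) = True
      ¬C = False
    (M ↔ B) → ¬M = True
      M ↔ B = False
      ¬M = True
  (C ↔ (D → ¬D)) → (A ∧ (B ∧ M)) = True
    C ↔ (D → ¬D) = False
      D → ¬D = False
        ¬D = False
    A ∧ (B ∧ M) = False
      B ∧ M = False
Both conjuncts True, so the formula holds.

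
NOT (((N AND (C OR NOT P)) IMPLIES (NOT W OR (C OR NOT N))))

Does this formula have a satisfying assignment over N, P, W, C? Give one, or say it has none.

N: True; P: False; W: True; C: False

  NOT (((N AND (C OR NOT P)) IMPLIES (NOT W OR (C OR NOT N)))) = True
    (N AND (C OR NOT P)) IMPLIES (NOT W OR (C OR NOT N)) = False
      N AND (C OR NOT P) = True
        C OR NOT P = True
          NOT P = True
      NOT W OR (C OR NOT N) = False
        NOT W = False
        C OR NOT N = False
          NOT N = False
The formula evaluates to True.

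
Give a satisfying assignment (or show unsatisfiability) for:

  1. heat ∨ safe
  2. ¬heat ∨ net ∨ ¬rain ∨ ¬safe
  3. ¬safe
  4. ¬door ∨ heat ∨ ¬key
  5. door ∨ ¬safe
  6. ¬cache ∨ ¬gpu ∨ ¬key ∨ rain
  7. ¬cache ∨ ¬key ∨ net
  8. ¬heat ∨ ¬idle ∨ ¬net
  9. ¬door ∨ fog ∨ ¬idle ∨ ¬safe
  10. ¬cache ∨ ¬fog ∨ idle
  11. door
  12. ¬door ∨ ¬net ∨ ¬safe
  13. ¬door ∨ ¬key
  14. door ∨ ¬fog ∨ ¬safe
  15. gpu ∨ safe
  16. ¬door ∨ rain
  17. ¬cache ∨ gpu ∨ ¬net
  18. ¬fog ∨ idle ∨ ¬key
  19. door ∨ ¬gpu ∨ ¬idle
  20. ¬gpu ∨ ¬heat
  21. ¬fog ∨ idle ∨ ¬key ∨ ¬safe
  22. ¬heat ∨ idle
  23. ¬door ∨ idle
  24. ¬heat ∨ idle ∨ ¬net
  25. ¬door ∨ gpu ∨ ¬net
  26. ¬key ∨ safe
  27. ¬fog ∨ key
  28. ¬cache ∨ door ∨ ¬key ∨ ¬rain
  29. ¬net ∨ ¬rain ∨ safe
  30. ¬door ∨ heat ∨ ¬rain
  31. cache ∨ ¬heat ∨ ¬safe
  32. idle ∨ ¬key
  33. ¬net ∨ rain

Unsatisfiable

Case gpu = True:
  (¬safe) forces safe = False.
  (heat ∨ safe) forces heat = True.
  Clause (¬gpu ∨ ¬heat) is falsified — contradiction.
Case gpu = False:
  (¬safe) forces safe = False.
  Clause (gpu ∨ safe) is falsified — contradiction.
Both cases fail, so the formula is unsatisfiable.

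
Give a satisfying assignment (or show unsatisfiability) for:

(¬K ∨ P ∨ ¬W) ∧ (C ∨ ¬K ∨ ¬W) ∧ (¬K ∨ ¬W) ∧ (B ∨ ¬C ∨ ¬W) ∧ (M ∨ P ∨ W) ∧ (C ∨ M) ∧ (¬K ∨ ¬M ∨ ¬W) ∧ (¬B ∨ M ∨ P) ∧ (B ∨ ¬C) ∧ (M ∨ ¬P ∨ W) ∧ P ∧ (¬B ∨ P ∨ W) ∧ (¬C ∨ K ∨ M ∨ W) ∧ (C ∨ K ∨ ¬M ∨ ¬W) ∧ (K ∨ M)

Unit clause (P) forces P = True.
Set C = False.
  then (C ∨ M) forces M = True.
Set K = True.
  then (C ∨ ¬K ∨ ¬W) forces W = False.
Set B = True.
All clauses satisfied.

C = False; M = True; P = True; K = True; W = False; B = True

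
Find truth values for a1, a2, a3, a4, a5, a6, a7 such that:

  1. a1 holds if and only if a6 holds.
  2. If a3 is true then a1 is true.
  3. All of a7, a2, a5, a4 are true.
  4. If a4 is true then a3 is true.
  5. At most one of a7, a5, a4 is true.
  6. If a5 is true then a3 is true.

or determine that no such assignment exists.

Case a4 = True:
  (3) forces a7 = True.
  Constraint (5) is violated (a7=T, a4=T) — contradiction.
Case a4 = False:
  Constraint (3) is violated (a4=F) — contradiction.
Both cases fail — unsatisfiable.

UNSATISFIABLE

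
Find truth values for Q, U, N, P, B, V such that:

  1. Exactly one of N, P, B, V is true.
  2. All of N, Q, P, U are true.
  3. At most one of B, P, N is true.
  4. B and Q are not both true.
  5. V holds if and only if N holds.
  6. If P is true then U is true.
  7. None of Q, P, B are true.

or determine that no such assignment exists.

Case Q = True:
  Constraint (7) is violated (Q=T) — contradiction.
Case Q = False:
  Constraint (2) is violated (Q=F) — contradiction.
Both cases fail — unsatisfiable.

The formula is unsatisfiable.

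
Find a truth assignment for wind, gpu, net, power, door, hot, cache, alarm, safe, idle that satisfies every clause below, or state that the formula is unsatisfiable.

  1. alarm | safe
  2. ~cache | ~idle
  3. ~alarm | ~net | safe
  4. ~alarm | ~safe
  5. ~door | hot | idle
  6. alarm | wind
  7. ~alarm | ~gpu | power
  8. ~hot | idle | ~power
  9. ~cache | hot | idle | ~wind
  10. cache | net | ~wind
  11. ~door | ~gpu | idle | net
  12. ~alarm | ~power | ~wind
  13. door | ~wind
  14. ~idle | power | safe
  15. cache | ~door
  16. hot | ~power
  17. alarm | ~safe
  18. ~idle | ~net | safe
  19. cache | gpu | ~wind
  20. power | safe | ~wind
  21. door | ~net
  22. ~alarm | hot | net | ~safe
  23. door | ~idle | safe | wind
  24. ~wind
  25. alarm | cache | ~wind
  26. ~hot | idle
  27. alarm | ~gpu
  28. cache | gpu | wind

wind = False; gpu = False; net = False; power = False; door = False; hot = False; cache = True; alarm = True; safe = False; idle = False

Unit clause (~wind) forces wind = False.
In (alarm | wind) only alarm is left, so alarm = True.
In (~alarm | ~safe) only ~safe is left, so safe = False.
In (~alarm | ~net | safe) only ~net is left, so net = False.
Set gpu = False.
  then (cache | gpu | wind) forces cache = True.
  then (~cache | ~idle) forces idle = False.
  then (~hot | idle) forces hot = False.
  then (~door | hot | idle) forces door = False.
  then (hot | ~power) forces power = False.
All clauses satisfied.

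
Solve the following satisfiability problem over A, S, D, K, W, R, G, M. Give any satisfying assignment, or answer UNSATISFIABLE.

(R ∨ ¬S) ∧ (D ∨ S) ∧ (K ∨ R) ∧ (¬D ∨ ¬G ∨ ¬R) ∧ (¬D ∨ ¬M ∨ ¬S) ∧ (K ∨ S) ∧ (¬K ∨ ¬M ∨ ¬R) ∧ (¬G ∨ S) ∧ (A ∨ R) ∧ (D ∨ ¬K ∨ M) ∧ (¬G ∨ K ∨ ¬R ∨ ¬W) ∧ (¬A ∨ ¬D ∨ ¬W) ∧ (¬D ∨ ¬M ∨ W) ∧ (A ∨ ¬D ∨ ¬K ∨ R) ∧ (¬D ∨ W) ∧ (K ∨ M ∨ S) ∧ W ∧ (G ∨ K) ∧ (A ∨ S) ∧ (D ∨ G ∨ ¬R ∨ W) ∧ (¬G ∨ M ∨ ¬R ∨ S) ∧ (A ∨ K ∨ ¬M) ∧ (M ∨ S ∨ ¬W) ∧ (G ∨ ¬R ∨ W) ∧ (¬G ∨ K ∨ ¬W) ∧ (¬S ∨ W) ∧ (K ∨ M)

A = False, S = True, D = True, K = True, W = True, R = True, G = False, M = False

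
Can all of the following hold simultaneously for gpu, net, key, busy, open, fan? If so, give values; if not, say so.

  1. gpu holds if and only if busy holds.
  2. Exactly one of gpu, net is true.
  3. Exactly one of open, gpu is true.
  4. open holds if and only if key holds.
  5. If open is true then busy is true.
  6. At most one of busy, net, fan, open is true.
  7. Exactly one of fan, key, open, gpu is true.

gpu: True, net: False, key: False, busy: True, open: False, fan: False

  (1) gpu=T, busy=T — same ✓
  (2) {gpu, net}: 1 true — exactly one ✓
  (3) {open, gpu}: 1 true — exactly one ✓
  (4) open=F, key=F — same ✓
  (5) open=F ⇒ busy: vacuous ✓
  (6) {busy, net, fan, open}: 1 true — at most one ✓
  (7) {fan, key, open, gpu}: 1 true — exactly one ✓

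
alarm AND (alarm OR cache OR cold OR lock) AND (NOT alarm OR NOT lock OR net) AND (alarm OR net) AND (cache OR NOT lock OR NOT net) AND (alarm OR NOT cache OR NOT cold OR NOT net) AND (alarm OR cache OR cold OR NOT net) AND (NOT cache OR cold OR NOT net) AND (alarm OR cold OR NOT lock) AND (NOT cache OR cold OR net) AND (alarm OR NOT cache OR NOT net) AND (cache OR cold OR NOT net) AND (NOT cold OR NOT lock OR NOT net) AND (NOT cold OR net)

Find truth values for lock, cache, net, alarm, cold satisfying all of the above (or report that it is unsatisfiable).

Unit clause (alarm) forces alarm = True.
Try lock = True:
  (NOT alarm OR NOT lock OR net) forces net = True.
  (cache OR NOT lock OR NOT net) forces cache = True.
  (NOT cache OR cold OR NOT net) forces cold = True.
  clause (NOT cold OR NOT lock OR NOT net) is falsified — backtrack.
So lock = False.
Set cache = False.
Set net = False.
  then (NOT cold OR net) forces cold = False.
All clauses satisfied.

lock=F, cache=F, net=F, alarm=T, cold=F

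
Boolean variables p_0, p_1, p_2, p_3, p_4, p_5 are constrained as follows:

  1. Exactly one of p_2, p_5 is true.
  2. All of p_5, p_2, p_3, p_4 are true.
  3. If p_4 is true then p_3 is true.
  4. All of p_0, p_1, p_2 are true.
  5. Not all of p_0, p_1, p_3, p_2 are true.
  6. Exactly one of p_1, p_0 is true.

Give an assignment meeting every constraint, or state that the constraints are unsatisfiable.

No satisfying assignment exists.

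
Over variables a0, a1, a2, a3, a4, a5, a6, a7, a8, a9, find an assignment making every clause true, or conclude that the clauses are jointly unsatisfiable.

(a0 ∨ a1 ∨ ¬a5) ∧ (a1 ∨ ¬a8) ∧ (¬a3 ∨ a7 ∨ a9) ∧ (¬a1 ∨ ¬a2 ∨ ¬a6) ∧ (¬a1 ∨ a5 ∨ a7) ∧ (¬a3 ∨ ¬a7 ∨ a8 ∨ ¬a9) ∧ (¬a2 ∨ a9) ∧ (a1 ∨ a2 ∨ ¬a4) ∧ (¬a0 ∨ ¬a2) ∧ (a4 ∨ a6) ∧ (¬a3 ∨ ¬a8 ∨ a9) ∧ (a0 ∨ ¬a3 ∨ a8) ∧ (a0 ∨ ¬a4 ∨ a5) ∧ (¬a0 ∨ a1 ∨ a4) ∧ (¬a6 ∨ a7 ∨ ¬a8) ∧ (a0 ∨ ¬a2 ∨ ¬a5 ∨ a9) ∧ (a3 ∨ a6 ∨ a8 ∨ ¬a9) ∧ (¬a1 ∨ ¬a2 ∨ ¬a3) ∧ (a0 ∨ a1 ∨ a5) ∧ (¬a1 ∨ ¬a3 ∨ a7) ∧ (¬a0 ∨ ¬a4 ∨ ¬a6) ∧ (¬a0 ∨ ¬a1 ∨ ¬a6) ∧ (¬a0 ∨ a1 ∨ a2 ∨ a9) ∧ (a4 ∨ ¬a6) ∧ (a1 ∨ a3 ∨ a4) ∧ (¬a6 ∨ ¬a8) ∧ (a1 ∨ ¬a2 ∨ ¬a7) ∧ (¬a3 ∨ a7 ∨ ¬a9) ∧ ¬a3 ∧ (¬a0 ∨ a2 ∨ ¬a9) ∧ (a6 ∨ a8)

a0 = False, a1 = True, a2 = False, a3 = False, a4 = True, a5 = True, a6 = True, a7 = False, a8 = False, a9 = True

Unit clause (¬a3) forces a3 = False.
Set a0 = False.
Set a1 = True.
Set a2 = False.
Try a4 = False:
  (a4 ∨ a6) forces a6 = True.
  clause (a4 ∨ ¬a6) is falsified — backtrack.
So a4 = True.
  then (a0 ∨ ¬a4 ∨ a5) forces a5 = True.
Set a6 = True.
  then (¬a6 ∨ ¬a8) forces a8 = False.
Set a7 = False.
Set a9 = True.
All clauses satisfied.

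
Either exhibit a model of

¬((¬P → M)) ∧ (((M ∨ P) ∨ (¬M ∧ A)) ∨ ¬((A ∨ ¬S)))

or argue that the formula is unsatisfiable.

M=F; A=T; S=T; P=F

  ¬((¬P → M)) = True
    ¬P → M = False
      ¬P = True
  ((M ∨ P) ∨ (¬M ∧ A)) ∨ ¬((A ∨ ¬S)) = True
    (M ∨ P) ∨ (¬M ∧ A) = True
      M ∨ P = False
      ¬M ∧ A = True
        ¬M = True
    ¬((A ∨ ¬S)) = False
      A ∨ ¬S = True
        ¬S = False
Both conjuncts True, so the formula holds.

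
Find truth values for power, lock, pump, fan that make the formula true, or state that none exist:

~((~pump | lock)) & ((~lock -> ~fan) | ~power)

power: False, lock: False, pump: True, fan: False

  ~((~pump | lock)) = True
    ~pump | lock = False
      ~pump = False
  (~lock -> ~fan) | ~power = True
    ~lock -> ~fan = True
      ~lock = True
      ~fan = True
    ~power = True
Both conjuncts True, so the formula holds.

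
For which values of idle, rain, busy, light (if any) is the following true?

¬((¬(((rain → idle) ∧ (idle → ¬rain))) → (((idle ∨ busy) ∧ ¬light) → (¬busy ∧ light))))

idle: True, rain: True, busy: False, light: False

  ¬((¬(((rain → idle) ∧ (idle → ¬rain))) → (((idle ∨ busy) ∧ ¬light) → (¬busy ∧ light)))) = True
    ¬(((rain → idle) ∧ (idle → ¬rain))) → (((idle ∨ busy) ∧ ¬light) → (¬busy ∧ light)) = False
      ¬(((rain → idle) ∧ (idle → ¬rain))) = True
        (rain → idle) ∧ (idle → ¬rain) = False
          rain → idle = True
          idle → ¬rain = False
            ¬rain = False
      ((idle ∨ busy) ∧ ¬light) → (¬busy ∧ light) = False
        (idle ∨ busy) ∧ ¬light = True
          idle ∨ busy = True
          ¬light = True
        ¬busy ∧ light = False
          ¬busy = True
The formula evaluates to True.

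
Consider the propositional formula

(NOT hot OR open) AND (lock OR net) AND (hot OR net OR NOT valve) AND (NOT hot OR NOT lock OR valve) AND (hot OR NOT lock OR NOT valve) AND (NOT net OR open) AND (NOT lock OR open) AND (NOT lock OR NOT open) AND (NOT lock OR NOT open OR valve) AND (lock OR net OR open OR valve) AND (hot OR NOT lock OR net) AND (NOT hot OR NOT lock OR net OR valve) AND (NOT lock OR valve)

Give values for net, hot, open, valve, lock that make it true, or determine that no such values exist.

net=T, hot=T, open=T, valve=T, lock=F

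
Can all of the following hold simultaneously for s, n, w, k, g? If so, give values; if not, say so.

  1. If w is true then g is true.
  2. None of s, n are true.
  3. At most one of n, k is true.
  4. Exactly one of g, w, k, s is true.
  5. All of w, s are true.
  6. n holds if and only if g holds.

No satisfying assignment exists.

Case s = True:
  Constraint (2) is violated (s=T) — contradiction.
Case s = False:
  Constraint (5) is violated (s=F) — contradiction.
Both cases fail — unsatisfiable.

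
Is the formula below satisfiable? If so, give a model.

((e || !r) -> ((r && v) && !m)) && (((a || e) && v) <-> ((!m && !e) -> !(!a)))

r=T, m=F, v=T, a=T, e=T

  (e || !r) -> ((r && v) && !m) = True
    e || !r = True
      !r = False
    (r && v) && !m = True
      r && v = True
      !m = True
  ((a || e) && v) <-> ((!m && !e) -> !(!a)) = True
    (a || e) && v = True
      a || e = True
    (!m && !e) -> !(!a) = True
      !m && !e = False
        !m = True
        !e = False
      !(!a) = True
        !a = False
Both conjuncts True, so the formula holds.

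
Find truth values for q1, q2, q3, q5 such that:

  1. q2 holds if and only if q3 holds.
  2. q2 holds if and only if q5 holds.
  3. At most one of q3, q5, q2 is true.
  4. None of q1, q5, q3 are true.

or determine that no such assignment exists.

q1 = False, q2 = False, q3 = False, q5 = False

  (1) q2=F, q3=F — same ✓
  (2) q2=F, q5=F — same ✓
  (3) {q3, q5, q2}: 0 true — at most one ✓
  (4) {q1, q5, q3}: 0 true — none ✓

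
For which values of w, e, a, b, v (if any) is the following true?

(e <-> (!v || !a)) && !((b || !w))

w = True, e = False, a = True, b = False, v = True

  e <-> (!v || !a) = True
    !v || !a = False
      !v = False
      !a = False
  !((b || !w)) = True
    b || !w = False
      !w = False
Both conjuncts True, so the formula holds.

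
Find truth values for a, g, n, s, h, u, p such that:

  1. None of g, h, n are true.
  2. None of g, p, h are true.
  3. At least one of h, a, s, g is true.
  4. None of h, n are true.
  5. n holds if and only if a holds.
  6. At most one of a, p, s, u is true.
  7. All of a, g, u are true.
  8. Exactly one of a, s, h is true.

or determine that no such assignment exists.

Unsatisfiable

Case g = True:
  Constraint (1) is violated (g=T) — contradiction.
Case g = False:
  Constraint (7) is violated (g=F) — contradiction.
Both cases fail — unsatisfiable.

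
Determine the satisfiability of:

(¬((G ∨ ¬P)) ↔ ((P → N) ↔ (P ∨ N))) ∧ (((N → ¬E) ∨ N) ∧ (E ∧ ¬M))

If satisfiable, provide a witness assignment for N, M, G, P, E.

N = False, M = False, G = True, P = True, E = True

  ¬((G ∨ ¬P)) ↔ ((P → N) ↔ (P ∨ N)) = True
    ¬((G ∨ ¬P)) = False
      G ∨ ¬P = True
        ¬P = False
    (P → N) ↔ (P ∨ N) = False
      P → N = False
      P ∨ N = True
  ((N → ¬E) ∨ N) ∧ (E ∧ ¬M) = True
    (N → ¬E) ∨ N = True
      N → ¬E = True
        ¬E = False
    E ∧ ¬M = True
      ¬M = True
Both conjuncts True, so the formula holds.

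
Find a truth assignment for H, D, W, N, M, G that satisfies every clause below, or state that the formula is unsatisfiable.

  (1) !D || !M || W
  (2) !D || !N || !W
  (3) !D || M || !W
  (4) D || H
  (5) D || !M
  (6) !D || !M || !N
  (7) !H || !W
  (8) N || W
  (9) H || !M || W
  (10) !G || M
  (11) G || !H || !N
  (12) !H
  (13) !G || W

Unit clause (!H) forces H = False.
In (D || H) only D is left, so D = True.
Set W = True.
  then (!D || !N || !W) forces N = False.
  then (!D || M || !W) forces M = True.
Set G = True.
All clauses satisfied.

H = False; D = True; W = True; N = False; M = True; G = True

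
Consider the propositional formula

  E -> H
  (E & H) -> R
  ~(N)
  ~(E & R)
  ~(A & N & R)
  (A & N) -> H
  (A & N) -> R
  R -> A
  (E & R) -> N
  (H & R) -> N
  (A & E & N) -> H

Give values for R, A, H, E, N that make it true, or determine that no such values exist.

Unit clause (~N) forces N = False.
Set R = False.
Set A = False.
Set H = False.
  then (~E | H) forces E = False.
All clauses satisfied.

R = False, A = False, H = False, E = False, N = False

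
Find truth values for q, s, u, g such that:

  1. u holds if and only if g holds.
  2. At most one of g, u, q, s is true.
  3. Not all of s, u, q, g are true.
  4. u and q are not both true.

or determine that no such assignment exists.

q=T, s=F, u=F, g=F

  (1) u=F, g=F — same ✓
  (2) {g, u, q, s}: 1 true — at most one ✓
  (3) {s, u, q, g}: 1/4 true — not all ✓
  (4) u=F, q=T — not both ✓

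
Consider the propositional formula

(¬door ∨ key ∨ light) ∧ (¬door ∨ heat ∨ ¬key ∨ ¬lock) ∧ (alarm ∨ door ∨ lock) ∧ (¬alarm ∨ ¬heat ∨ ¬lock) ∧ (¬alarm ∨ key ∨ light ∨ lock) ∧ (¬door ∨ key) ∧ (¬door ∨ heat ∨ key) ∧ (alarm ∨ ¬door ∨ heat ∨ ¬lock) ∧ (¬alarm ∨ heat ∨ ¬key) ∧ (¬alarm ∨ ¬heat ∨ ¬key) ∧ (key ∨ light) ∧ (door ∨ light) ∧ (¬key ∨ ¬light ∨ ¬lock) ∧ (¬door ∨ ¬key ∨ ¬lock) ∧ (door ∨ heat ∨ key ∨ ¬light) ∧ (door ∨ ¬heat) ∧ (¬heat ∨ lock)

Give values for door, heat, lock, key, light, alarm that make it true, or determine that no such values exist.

door=T, heat=F, lock=F, key=T, light=F, alarm=F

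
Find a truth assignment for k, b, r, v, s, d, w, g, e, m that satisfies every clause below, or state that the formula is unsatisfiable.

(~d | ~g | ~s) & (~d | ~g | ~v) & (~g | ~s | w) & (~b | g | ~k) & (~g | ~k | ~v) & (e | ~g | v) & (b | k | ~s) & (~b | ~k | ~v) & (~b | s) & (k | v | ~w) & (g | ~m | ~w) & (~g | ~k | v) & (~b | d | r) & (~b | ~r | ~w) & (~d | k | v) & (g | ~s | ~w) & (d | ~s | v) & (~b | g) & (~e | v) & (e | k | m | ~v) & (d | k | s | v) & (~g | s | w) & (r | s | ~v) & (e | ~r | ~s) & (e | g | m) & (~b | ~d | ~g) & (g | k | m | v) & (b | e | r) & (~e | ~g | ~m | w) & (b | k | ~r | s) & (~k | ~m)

k: True, b: False, r: False, v: True, s: True, d: True, w: False, g: False, e: True, m: False

Set k = True.
  then (~k | ~m) forces m = False.
Try b = True:
  (~b | g | ~k) forces g = True.
  (~g | ~k | ~v) forces v = False.
  clause (~g | ~k | v) is falsified — backtrack.
So b = False.
Set r = False.
  then (b | e | r) forces e = True.
  then (~e | v) forces v = True.
  then (r | s | ~v) forces s = True.
  then (~g | ~k | ~v) forces g = False.
  then (g | ~s | ~w) forces w = False.
Set d = True.
All clauses satisfied.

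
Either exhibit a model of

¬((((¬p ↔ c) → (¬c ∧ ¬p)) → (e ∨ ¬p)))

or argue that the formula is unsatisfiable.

p = True; c = True; e = False

  ¬((((¬p ↔ c) → (¬c ∧ ¬p)) → (e ∨ ¬p))) = True
    ((¬p ↔ c) → (¬c ∧ ¬p)) → (e ∨ ¬p) = False
      (¬p ↔ c) → (¬c ∧ ¬p) = True
        ¬p ↔ c = False
          ¬p = False
        ¬c ∧ ¬p = False
          ¬c = False
          ¬p = False
      e ∨ ¬p = False
        ¬p = False
The formula evaluates to True.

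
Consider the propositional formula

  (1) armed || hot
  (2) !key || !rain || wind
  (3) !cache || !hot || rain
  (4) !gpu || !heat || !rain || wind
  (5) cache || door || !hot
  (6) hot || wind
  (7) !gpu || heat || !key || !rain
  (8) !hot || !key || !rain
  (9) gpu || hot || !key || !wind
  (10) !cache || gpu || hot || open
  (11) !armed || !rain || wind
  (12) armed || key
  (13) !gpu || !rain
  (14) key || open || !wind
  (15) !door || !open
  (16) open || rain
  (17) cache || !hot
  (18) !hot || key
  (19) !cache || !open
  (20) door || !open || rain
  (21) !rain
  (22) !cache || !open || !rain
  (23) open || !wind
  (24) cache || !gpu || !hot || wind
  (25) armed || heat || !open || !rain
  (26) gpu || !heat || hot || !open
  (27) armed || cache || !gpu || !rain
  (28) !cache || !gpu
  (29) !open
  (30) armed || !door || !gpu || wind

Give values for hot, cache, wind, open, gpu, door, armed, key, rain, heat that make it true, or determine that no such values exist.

Case open = True:
  Clause (!open) is falsified — contradiction.
Case open = False:
  (open || rain) forces rain = True.
  Clause (!rain) is falsified — contradiction.
Both cases fail, so the formula is unsatisfiable.

Unsatisfiable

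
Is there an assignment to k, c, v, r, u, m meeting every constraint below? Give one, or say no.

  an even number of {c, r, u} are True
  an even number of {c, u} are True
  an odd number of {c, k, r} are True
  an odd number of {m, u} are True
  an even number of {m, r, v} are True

k=F; c=T; v=F; r=F; u=T; m=F

{c, r, u}: 2 true → even ✓
{c, u}: 2 true → even ✓
{c, k, r}: 1 true → odd ✓
{m, u}: 1 true → odd ✓
{m, r, v}: 0 true → even ✓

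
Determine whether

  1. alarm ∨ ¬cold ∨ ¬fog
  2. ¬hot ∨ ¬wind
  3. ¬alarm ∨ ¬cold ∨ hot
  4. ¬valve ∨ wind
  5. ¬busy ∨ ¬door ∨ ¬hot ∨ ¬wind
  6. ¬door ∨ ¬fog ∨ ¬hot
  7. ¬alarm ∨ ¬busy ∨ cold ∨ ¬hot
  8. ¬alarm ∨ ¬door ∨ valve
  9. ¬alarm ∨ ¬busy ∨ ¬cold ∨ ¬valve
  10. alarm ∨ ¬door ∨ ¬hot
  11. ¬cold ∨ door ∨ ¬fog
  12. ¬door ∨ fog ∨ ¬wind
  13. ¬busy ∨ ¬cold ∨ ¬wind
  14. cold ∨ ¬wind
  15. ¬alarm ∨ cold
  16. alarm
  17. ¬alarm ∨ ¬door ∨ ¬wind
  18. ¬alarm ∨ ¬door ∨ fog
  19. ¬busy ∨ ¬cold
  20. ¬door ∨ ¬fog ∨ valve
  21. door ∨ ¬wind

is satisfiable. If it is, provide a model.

Unit clause (alarm) forces alarm = True.
In (¬alarm ∨ cold) only cold is left, so cold = True.
In (¬busy ∨ ¬cold) only ¬busy is left, so busy = False.
In (¬alarm ∨ ¬cold ∨ hot) only hot is left, so hot = True.
In (¬hot ∨ ¬wind) only ¬wind is left, so wind = False.
In (¬valve ∨ wind) only ¬valve is left, so valve = False.
In (¬alarm ∨ ¬door ∨ valve) only ¬door is left, so door = False.
In (¬cold ∨ door ∨ ¬fog) only ¬fog is left, so fog = False.
All clauses satisfied.

valve: False, door: False, wind: False, alarm: True, hot: True, busy: False, cold: True, fog: False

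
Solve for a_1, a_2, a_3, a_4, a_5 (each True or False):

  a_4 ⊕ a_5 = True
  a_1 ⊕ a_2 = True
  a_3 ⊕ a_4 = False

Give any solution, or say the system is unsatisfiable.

a_1: True, a_2: False, a_3: False, a_4: False, a_5: True

a_4 ⊕ a_5 = F ⊕ T = True ✓
a_1 ⊕ a_2 = T ⊕ F = True ✓
a_3 ⊕ a_4 = F ⊕ F = False ✓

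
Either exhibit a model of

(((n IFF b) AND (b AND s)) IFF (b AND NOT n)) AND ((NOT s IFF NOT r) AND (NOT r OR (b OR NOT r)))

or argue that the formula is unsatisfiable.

b = True; n = True; r = False; s = False

  ((n IFF b) AND (b AND s)) IFF (b AND NOT n) = True
    (n IFF b) AND (b AND s) = False
      n IFF b = True
      b AND s = False
    b AND NOT n = False
      NOT n = False
  (NOT s IFF NOT r) AND (NOT r OR (b OR NOT r)) = True
    NOT s IFF NOT r = True
      NOT s = True
      NOT r = True
    NOT r OR (b OR NOT r) = True
      NOT r = True
      b OR NOT r = True
        NOT r = True
Both conjuncts True, so the formula holds.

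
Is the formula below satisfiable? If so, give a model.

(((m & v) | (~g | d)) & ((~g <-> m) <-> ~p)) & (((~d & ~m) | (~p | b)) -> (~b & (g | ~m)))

b=F, p=T, m=T, g=T, d=F, v=T

  ((m & v) | (~g | d)) & ((~g <-> m) <-> ~p) = True
    (m & v) | (~g | d) = True
      m & v = True
      ~g | d = False
        ~g = False
    (~g <-> m) <-> ~p = True
      ~g <-> m = False
        ~g = False
      ~p = False
  ((~d & ~m) | (~p | b)) -> (~b & (g | ~m)) = True
    (~d & ~m) | (~p | b) = False
      ~d & ~m = False
        ~d = True
        ~m = False
      ~p | b = False
        ~p = False
    ~b & (g | ~m) = True
      ~b = True
      g | ~m = True
        ~m = False
Both conjuncts True, so the formula holds.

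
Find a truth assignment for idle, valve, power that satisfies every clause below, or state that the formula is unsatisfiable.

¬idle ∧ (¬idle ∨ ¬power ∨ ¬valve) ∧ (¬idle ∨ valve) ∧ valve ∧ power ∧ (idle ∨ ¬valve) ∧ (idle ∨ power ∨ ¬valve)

Unsatisfiable — no assignment works.

Case idle = True:
  Clause (¬idle) is falsified — contradiction.
Case idle = False:
  (valve) forces valve = True.
  Clause (idle ∨ ¬valve) is falsified — contradiction.
Both cases fail, so the formula is unsatisfiable.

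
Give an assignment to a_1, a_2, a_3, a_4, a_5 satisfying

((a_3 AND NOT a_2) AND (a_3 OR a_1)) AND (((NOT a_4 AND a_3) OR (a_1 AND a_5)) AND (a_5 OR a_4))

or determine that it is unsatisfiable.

a_1 = True, a_2 = False, a_3 = True, a_4 = True, a_5 = True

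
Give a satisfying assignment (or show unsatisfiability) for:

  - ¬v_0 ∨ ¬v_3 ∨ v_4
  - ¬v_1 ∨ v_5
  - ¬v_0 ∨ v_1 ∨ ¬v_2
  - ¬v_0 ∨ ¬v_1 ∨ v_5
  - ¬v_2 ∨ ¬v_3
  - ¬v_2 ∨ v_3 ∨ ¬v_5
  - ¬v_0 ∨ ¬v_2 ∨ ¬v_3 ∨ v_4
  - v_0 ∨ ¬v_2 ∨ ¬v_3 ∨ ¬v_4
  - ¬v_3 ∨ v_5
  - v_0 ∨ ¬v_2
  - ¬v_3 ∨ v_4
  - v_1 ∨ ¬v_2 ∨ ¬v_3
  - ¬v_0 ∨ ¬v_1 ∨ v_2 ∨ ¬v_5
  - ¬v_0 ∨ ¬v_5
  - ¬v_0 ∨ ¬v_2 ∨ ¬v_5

Set v_0 = False.
  then (v_0 ∨ ¬v_2) forces v_2 = False.
Set v_1 = False.
Set v_3 = False.
Set v_4 = False.
Set v_5 = True.
All clauses satisfied.

v_0 = False, v_1 = False, v_2 = False, v_3 = False, v_4 = False, v_5 = True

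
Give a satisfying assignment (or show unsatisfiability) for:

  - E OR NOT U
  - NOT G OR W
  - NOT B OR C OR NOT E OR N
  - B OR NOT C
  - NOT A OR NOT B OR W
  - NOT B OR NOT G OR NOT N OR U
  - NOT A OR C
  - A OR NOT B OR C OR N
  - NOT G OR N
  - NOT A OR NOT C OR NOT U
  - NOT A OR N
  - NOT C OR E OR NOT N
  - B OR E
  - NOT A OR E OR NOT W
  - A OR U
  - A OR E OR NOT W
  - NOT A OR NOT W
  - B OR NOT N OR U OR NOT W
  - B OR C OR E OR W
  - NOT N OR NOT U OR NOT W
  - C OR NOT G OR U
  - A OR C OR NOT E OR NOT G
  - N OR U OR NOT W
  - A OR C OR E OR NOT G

Set E = True.
Set G = False.
Try U = False:
  (A OR U) forces A = True.
  (NOT A OR C) forces C = True.
  (B OR NOT C) forces B = True.
  (NOT A OR NOT B OR W) forces W = True.
  clause (NOT A OR NOT W) is falsified — backtrack.
So U = True.
Set B = True.
Set C = True.
  then (NOT A OR NOT C OR NOT U) forces A = False.
Set N = False.
Set W = False.
All clauses satisfied.

E: True, G: False, U: True, B: True, C: True, N: False, W: False, A: False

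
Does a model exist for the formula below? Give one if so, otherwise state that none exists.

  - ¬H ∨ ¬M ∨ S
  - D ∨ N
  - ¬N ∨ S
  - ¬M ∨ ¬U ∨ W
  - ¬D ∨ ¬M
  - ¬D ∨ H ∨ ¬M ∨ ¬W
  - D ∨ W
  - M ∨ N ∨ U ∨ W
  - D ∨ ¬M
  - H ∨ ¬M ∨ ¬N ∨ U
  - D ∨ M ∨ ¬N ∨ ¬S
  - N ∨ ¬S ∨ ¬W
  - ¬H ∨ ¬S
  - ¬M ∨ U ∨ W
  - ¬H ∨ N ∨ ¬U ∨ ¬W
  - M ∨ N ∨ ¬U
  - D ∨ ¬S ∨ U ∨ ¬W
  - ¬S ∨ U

Set S = False.
  then (¬N ∨ S) forces N = False.
  then (D ∨ N) forces D = True.
  then (¬D ∨ ¬M) forces M = False.
  then (M ∨ N ∨ ¬U) forces U = False.
  then (M ∨ N ∨ U ∨ W) forces W = True.
Set H = False.
All clauses satisfied.

S: False, W: True, U: False, M: False, D: True, H: False, N: False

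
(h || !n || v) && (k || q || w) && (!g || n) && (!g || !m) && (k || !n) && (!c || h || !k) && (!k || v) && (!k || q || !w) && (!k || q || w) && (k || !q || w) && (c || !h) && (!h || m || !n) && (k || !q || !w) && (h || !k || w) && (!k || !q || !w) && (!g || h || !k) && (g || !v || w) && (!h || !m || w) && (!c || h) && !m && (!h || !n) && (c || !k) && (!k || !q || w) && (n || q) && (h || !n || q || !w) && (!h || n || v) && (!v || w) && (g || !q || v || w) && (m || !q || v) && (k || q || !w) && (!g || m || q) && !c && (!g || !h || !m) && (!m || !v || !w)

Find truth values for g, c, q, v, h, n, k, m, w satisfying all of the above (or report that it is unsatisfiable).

Case c = True:
  Clause (!c) is falsified — contradiction.
Case c = False:
  (c || !h) forces h = False.
  (!m) forces m = False.
  (c || !k) forces k = False.
  (k || !n) forces n = False.
  (!g || n) forces g = False.
  (n || q) forces q = True.
  (k || !q || w) forces w = True.
  Clause (k || !q || !w) is falsified — contradiction.
Both cases fail, so the formula is unsatisfiable.

UNSATISFIABLE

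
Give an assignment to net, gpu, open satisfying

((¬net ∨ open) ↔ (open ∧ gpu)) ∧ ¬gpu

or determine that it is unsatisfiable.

net = True, gpu = False, open = False

  (¬net ∨ open) ↔ (open ∧ gpu) = True
    ¬net ∨ open = False
      ¬net = False
    open ∧ gpu = False
  ¬gpu = True
Both conjuncts True, so the formula holds.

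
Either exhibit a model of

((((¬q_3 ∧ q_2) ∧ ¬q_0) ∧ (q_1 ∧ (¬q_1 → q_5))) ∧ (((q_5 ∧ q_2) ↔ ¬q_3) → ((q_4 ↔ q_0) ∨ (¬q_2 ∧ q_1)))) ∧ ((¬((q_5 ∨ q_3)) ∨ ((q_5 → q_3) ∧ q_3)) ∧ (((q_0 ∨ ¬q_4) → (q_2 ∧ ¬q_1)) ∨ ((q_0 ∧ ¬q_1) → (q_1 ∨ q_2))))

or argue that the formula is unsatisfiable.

q_0=F, q_1=T, q_2=T, q_3=F, q_4=T, q_5=F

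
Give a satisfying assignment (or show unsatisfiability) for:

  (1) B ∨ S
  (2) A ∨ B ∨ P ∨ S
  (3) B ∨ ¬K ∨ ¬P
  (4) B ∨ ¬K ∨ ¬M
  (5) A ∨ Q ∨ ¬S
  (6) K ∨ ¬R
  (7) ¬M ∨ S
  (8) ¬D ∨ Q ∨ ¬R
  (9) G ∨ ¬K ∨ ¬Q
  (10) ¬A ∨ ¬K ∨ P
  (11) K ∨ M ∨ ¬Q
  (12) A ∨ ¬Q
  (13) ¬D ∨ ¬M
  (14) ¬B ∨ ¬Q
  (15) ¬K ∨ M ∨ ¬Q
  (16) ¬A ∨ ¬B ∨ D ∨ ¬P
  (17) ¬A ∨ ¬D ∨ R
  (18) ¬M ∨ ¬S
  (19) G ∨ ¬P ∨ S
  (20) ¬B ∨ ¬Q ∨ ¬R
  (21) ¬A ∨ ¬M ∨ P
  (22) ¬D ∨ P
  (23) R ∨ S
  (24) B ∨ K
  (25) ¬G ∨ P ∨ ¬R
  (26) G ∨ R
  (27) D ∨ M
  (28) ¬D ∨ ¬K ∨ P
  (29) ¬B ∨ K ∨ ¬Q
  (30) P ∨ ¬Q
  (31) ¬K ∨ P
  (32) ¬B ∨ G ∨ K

Case M = True:
  (¬M ∨ S) forces S = True.
  Clause (¬M ∨ ¬S) is falsified — contradiction.
Case M = False:
  (D ∨ M) forces D = True.
  (¬D ∨ P) forces P = True.
  If Q = True:
    (K ∨ M ∨ ¬Q) forces K = True.
    clause (¬K ∨ M ∨ ¬Q) is falsified.
  If Q = False:
    (¬D ∨ Q ∨ ¬R) forces R = False.
    (¬A ∨ ¬D ∨ R) forces A = False.
    (A ∨ Q ∨ ¬S) forces S = False.
    clause (R ∨ S) is falsified.
  Every sub-case reaches a contradiction.
Both cases fail, so the formula is unsatisfiable.

No satisfying assignment exists.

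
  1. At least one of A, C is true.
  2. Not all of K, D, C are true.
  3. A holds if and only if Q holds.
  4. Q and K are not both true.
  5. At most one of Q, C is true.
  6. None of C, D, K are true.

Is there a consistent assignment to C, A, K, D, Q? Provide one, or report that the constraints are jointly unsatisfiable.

C = False, A = True, K = False, D = False, Q = True

  (1) {A, C}: 1 true — at least one ✓
  (2) {K, D, C}: 0/3 true — not all ✓
  (3) A=T, Q=T — same ✓
  (4) Q=T, K=F — not both ✓
  (5) {Q, C}: 1 true — at most one ✓
  (6) {C, D, K}: 0 true — none ✓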